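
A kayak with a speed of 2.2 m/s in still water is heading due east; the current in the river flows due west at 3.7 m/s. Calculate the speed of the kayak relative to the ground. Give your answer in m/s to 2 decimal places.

1.50 m/s

Taking east as x and north as y: velocity relative to the water = (2.200, 0.000) m/s; the water relative to ground = (-3.700, 0.000) m/s.
Velocity relative to ground = (2.200, 0.000) + (-3.700, 0.000) = (-1.500, 0.000) m/s.
Speed = |(-1.500, 0.000)| = 1.500 m/s.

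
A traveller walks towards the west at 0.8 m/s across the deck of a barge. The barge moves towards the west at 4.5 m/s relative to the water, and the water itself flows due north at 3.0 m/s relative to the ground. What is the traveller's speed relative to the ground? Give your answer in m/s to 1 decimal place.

6.1 m/s

In east/north components (m/s): traveller relative to barge = (-0.800, 0.000); barge relative to water = (-4.500, 0.000); water relative to ground = (0.000, 3.000).
Sum = (-5.300, 3.000) m/s.
Speed = |(-5.300, 3.000)| = 6.090 m/s.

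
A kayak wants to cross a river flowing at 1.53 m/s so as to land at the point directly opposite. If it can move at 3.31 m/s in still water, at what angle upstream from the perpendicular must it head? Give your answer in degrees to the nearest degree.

To cancel the current, the upstream component of the kayak's velocity must equal the flow: 3.31 sin θ = 1.53.
sin θ = 1.53 / 3.31 = 0.4622.
θ = arcsin(0.4622) = 27.531°.

28°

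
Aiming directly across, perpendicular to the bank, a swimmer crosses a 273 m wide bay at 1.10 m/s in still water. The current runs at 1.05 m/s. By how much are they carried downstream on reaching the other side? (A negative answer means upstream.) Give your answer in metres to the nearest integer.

261 m

Perpendicular speed = 1.100 m/s; crossing time = 273 / 1.100 = 248.182 s.
Net downstream speed = 1.050 m/s.
Drift = 1.050 × 248.182 = 260.591 m (downstream).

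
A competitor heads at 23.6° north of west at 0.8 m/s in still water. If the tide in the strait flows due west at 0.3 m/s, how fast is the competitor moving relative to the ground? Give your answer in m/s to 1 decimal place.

Taking east as x and north as y: velocity relative to the water = (-0.733, 0.320) m/s; the water relative to ground = (-0.300, 0.000) m/s.
Velocity relative to ground = (-0.733, 0.320) + (-0.300, 0.000) = (-1.033, 0.320) m/s.
Speed = |(-1.033, 0.320)| = 1.082 m/s.

1.1 m/s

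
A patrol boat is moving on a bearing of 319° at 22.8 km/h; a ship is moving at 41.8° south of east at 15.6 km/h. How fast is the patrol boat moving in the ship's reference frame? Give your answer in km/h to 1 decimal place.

Taking east as x and north as y: patrol boat velocity = (-14.958, 17.207) km/h; ship velocity = (11.629, -10.398) km/h.
Velocity of patrol boat relative to ship = (-14.958, 17.207) − (11.629, -10.398) = (-26.588, 27.605) km/h.
Magnitude = |(-26.588, 27.605)| = 38.327 km/h.

38.3 km/h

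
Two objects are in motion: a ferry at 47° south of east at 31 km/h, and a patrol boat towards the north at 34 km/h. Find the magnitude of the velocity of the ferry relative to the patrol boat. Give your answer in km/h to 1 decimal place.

60.5 km/h

Taking east as x and north as y: ferry velocity = (21.142, -22.672) km/h; patrol boat velocity = (0.000, 34.000) km/h.
Velocity of ferry relative to patrol boat = (21.142, -22.672) − (0.000, 34.000) = (21.142, -56.672) km/h.
Magnitude = |(21.142, -56.672)| = 60.487 km/h.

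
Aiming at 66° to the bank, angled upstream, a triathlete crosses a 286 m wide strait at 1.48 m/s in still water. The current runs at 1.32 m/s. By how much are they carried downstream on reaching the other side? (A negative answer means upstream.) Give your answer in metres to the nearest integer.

Perpendicular speed = 1.352 m/s; crossing time = 286 / 1.352 = 211.531 s.
Net downstream speed = 0.718 m/s.
Drift = 0.718 × 211.531 = 151.886 m (downstream).

152 m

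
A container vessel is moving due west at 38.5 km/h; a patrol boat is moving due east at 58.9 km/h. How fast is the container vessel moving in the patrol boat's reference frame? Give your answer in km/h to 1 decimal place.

97.4 km/h

Taking east as x and north as y: container vessel velocity = (-38.500, 0.000) km/h; patrol boat velocity = (58.900, 0.000) km/h.
Velocity of container vessel relative to patrol boat = (-38.500, 0.000) − (58.900, 0.000) = (-97.400, 0.000) km/h.
Magnitude = |(-97.400, 0.000)| = 97.400 km/h.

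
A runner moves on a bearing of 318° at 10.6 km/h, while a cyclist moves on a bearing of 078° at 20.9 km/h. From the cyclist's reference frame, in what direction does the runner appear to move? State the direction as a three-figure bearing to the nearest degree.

277°

Taking east as x and north as y: runner velocity = (-7.093, 7.877) km/h; cyclist velocity = (20.443, 4.345) km/h.
Velocity of runner relative to cyclist = (-7.093, 7.877) − (20.443, 4.345) = (-27.536, 3.532) km/h.
Bearing = atan2(-27.54, 3.53) = 277.31° clockwise from north.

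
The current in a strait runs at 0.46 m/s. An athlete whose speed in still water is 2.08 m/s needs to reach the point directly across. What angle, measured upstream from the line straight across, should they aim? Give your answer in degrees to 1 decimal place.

To cancel the current, the upstream component of the athlete's velocity must equal the flow: 2.08 sin θ = 0.46.
sin θ = 0.46 / 2.08 = 0.2212.
θ = arcsin(0.2212) = 12.777°.

12.8°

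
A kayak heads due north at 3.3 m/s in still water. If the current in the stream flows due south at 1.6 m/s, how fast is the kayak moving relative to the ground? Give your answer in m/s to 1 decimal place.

Taking east as x and north as y: velocity relative to the water = (0.000, 3.300) m/s; the water relative to ground = (0.000, -1.600) m/s.
Velocity relative to ground = (0.000, 3.300) + (0.000, -1.600) = (0.000, 1.700) m/s.
Speed = |(0.000, 1.700)| = 1.700 m/s.

1.7 m/s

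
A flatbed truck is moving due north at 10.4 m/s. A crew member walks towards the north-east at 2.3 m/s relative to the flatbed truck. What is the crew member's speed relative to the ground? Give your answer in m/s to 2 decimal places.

12.14 m/s

Taking east as x and north as y: flatbed truck velocity = (0.000, 10.400) m/s; crew member velocity relative to flatbed truck = (1.626, 1.626) m/s.
Velocity relative to ground = (0.000, 10.400) + (1.626, 1.626) = (1.626, 12.026) m/s.
Speed = |(1.626, 12.026)| = 12.136 m/s.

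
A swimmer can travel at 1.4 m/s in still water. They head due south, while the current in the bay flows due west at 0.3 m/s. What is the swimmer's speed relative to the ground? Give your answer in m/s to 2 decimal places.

Taking east as x and north as y: velocity relative to the water = (0.000, -1.400) m/s; the water relative to ground = (-0.300, 0.000) m/s.
Velocity relative to ground = (0.000, -1.400) + (-0.300, 0.000) = (-0.300, -1.400) m/s.
Speed = |(-0.300, -1.400)| = 1.432 m/s.

1.43 m/s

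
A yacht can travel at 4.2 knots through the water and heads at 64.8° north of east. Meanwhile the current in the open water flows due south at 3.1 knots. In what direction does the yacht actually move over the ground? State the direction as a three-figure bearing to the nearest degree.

069°

Taking east as x and north as y: velocity relative to the water = (1.788, 3.800) knots; the water relative to ground = (0.000, -3.100) knots.
Velocity relative to ground = (1.788, 3.800) + (0.000, -3.100) = (1.788, 0.700) knots.
Bearing = atan2(1.79, 0.70) = 68.62° clockwise from north.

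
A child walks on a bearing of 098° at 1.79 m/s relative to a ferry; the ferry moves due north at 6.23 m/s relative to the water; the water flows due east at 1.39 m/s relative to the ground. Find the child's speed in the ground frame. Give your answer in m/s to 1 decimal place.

6.8 m/s

In east/north components (m/s): child relative to ferry = (1.773, -0.249); ferry relative to water = (0.000, 6.230); water relative to ground = (1.390, 0.000).
Sum = (3.163, 5.981) m/s.
Speed = |(3.163, 5.981)| = 6.766 m/s.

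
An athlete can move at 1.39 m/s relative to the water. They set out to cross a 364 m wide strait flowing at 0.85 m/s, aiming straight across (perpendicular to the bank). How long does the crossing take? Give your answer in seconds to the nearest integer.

The component of the athlete's velocity perpendicular to the bank is 1.39 m/s.
The current is parallel to the bank, so it does not affect the crossing time.
Time = 364 / 1.390 = 261.871 s.

262 s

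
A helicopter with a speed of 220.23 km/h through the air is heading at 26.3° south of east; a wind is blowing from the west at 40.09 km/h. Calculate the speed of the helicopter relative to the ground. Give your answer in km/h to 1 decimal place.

Taking east as x and north as y: velocity relative to the air = (197.433, -97.578) km/h; the air relative to ground = (40.090, 0.000) km/h.
Velocity relative to ground = (197.433, -97.578) + (40.090, 0.000) = (237.523, -97.578) km/h.
Speed = |(237.523, -97.578)| = 256.785 km/h.

256.8 km/h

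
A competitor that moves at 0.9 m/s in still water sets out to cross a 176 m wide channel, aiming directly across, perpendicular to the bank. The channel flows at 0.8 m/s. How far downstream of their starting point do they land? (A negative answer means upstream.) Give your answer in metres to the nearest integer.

156 m

Perpendicular speed = 0.900 m/s; crossing time = 176 / 0.900 = 195.556 s.
Net downstream speed = 0.800 m/s.
Drift = 0.800 × 195.556 = 156.444 m (downstream).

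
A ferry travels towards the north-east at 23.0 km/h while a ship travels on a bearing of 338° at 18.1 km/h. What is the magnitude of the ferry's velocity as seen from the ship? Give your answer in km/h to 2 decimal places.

23.05 km/h

Taking east as x and north as y: ferry velocity = (16.263, 16.263) km/h; ship velocity = (-6.780, 16.782) km/h.
Velocity of ferry relative to ship = (16.263, 16.263) − (-6.780, 16.782) = (23.044, -0.519) km/h.
Magnitude = |(23.044, -0.519)| = 23.050 km/h.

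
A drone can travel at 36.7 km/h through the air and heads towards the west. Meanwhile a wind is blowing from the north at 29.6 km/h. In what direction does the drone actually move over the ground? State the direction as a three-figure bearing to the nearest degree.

Taking east as x and north as y: velocity relative to the air = (-36.700, 0.000) km/h; the air relative to ground = (0.000, -29.600) km/h.
Velocity relative to ground = (-36.700, 0.000) + (0.000, -29.600) = (-36.700, -29.600) km/h.
Bearing = atan2(-36.70, -29.60) = 231.11° clockwise from north.

231°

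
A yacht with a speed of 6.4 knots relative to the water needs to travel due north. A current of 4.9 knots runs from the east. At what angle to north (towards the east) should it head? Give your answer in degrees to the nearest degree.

50°

The current pushes perpendicular to the desired track; the heading must have a component into the current equal to 4.9 knots: 6.4 sin θ = 4.9.
sin θ = 0.7656, so θ = 49.963°.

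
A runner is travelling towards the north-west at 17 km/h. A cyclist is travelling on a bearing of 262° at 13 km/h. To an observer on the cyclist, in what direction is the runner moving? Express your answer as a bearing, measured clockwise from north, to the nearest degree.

004°

Taking east as x and north as y: runner velocity = (-12.021, 12.021) km/h; cyclist velocity = (-12.873, -1.809) km/h.
Velocity of runner relative to cyclist = (-12.021, 12.021) − (-12.873, -1.809) = (0.853, 13.830) km/h.
Bearing = atan2(0.85, 13.83) = 3.53° clockwise from north.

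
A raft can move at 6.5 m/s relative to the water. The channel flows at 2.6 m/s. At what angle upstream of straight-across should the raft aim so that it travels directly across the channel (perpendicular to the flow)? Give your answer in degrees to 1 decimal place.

To cancel the current, the upstream component of the raft's velocity must equal the flow: 6.5 sin θ = 2.6.
sin θ = 2.6 / 6.5 = 0.4000.
θ = arcsin(0.4000) = 23.578°.

23.6°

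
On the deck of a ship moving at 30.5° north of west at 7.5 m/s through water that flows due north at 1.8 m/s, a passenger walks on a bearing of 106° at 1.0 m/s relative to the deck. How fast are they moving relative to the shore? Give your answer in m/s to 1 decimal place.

In east/north components (m/s): passenger relative to ship = (0.961, -0.276); ship relative to water = (-6.462, 3.807); water relative to ground = (0.000, 1.800).
Sum = (-5.501, 5.331) m/s.
Speed = |(-5.501, 5.331)| = 7.660 m/s.

7.7 m/s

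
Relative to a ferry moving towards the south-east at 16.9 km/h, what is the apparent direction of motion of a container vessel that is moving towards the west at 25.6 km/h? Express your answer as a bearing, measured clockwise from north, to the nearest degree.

Taking east as x and north as y: container vessel velocity = (-25.600, 0.000) km/h; ferry velocity = (11.950, -11.950) km/h.
Velocity of container vessel relative to ferry = (-25.600, 0.000) − (11.950, -11.950) = (-37.550, 11.950) km/h.
Bearing = atan2(-37.55, 11.95) = 287.65° clockwise from north.

288°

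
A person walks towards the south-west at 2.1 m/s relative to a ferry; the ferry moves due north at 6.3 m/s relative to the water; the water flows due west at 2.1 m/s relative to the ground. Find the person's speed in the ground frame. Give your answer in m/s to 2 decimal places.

6.00 m/s

In east/north components (m/s): person relative to ferry = (-1.485, -1.485); ferry relative to water = (0.000, 6.300); water relative to ground = (-2.100, 0.000).
Sum = (-3.585, 4.815) m/s.
Speed = |(-3.585, 4.815)| = 6.003 m/s.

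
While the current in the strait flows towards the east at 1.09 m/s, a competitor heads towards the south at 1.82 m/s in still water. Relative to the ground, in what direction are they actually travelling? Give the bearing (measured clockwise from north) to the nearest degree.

149°

Taking east as x and north as y: velocity relative to the water = (0.000, -1.820) m/s; the water relative to ground = (1.090, 0.000) m/s.
Velocity relative to ground = (0.000, -1.820) + (1.090, 0.000) = (1.090, -1.820) m/s.
Bearing = atan2(1.09, -1.82) = 149.08° clockwise from north.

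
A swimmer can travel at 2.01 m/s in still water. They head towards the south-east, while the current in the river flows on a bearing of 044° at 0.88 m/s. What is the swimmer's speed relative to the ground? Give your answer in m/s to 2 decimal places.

2.18 m/s

Taking east as x and north as y: velocity relative to the water = (1.421, -1.421) m/s; the water relative to ground = (0.611, 0.633) m/s.
Velocity relative to ground = (1.421, -1.421) + (0.611, 0.633) = (2.033, -0.788) m/s.
Speed = |(2.033, -0.788)| = 2.180 m/s.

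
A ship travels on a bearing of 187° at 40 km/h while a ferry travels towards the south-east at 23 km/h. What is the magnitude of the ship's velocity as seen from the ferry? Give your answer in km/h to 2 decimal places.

31.56 km/h

Taking east as x and north as y: ship velocity = (-4.875, -39.702) km/h; ferry velocity = (16.263, -16.263) km/h.
Velocity of ship relative to ferry = (-4.875, -39.702) − (16.263, -16.263) = (-21.138, -23.438) km/h.
Magnitude = |(-21.138, -23.438)| = 31.562 km/h.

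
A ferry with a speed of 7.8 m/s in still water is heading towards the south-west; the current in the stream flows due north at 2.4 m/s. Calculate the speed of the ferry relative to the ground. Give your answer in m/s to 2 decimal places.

Taking east as x and north as y: velocity relative to the water = (-5.515, -5.515) m/s; the water relative to ground = (0.000, 2.400) m/s.
Velocity relative to ground = (-5.515, -5.515) + (0.000, 2.400) = (-5.515, -3.115) m/s.
Speed = |(-5.515, -3.115)| = 6.335 m/s.

6.33 m/s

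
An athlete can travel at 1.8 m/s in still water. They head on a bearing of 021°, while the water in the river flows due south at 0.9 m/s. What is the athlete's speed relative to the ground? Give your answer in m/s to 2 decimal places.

1.01 m/s

Taking east as x and north as y: velocity relative to the water = (0.645, 1.680) m/s; the water relative to ground = (0.000, -0.900) m/s.
Velocity relative to ground = (0.645, 1.680) + (0.000, -0.900) = (0.645, 0.780) m/s.
Speed = |(0.645, 0.780)| = 1.013 m/s.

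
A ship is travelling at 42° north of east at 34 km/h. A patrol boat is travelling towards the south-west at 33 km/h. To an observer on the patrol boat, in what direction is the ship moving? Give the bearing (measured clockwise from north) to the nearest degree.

Taking east as x and north as y: ship velocity = (25.267, 22.750) km/h; patrol boat velocity = (-23.335, -23.335) km/h.
Velocity of ship relative to patrol boat = (25.267, 22.750) − (-23.335, -23.335) = (48.601, 46.085) km/h.
Bearing = atan2(48.60, 46.08) = 46.52° clockwise from north.

047°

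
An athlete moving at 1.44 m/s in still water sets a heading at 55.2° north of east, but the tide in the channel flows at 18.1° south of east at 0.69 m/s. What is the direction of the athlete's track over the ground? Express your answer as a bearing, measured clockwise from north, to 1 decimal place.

056.8°

Taking east as x and north as y: velocity relative to the water = (0.822, 1.182) m/s; the water relative to ground = (0.656, -0.214) m/s.
Velocity relative to ground = (0.822, 1.182) + (0.656, -0.214) = (1.478, 0.968) m/s.
Bearing = atan2(1.48, 0.97) = 56.77° clockwise from north.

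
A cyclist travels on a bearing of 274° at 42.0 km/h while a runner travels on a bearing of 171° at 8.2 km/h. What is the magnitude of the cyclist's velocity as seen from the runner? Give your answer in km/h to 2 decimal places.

Taking east as x and north as y: cyclist velocity = (-41.898, 2.930) km/h; runner velocity = (1.283, -8.099) km/h.
Velocity of cyclist relative to runner = (-41.898, 2.930) − (1.283, -8.099) = (-43.180, 11.029) km/h.
Magnitude = |(-43.180, 11.029)| = 44.567 km/h.

44.57 km/h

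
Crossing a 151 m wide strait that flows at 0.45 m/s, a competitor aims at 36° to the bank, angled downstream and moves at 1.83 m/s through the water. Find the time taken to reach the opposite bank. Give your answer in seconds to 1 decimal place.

The component of the competitor's velocity perpendicular to the bank is 1.83 × sin 36° = 1.076 m/s.
The current is parallel to the bank, so it does not affect the crossing time.
Time = 151 / 1.076 = 140.381 s.

140.4 s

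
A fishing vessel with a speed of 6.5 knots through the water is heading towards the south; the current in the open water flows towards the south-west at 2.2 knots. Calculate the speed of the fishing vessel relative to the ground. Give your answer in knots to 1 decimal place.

Taking east as x and north as y: velocity relative to the water = (0.000, -6.500) knots; the water relative to ground = (-1.556, -1.556) knots.
Velocity relative to ground = (0.000, -6.500) + (-1.556, -1.556) = (-1.556, -8.056) knots.
Speed = |(-1.556, -8.056)| = 8.204 knots.

8.2 knots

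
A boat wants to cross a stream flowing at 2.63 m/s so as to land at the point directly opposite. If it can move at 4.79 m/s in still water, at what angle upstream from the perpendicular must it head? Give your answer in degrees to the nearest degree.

To cancel the current, the upstream component of the boat's velocity must equal the flow: 4.79 sin θ = 2.63.
sin θ = 2.63 / 4.79 = 0.5491.
θ = arcsin(0.5491) = 33.303°.

33°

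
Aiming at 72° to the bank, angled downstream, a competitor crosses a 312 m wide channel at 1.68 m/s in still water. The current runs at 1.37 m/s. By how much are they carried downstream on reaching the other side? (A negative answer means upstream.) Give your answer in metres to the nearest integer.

369 m

Perpendicular speed = 1.598 m/s; crossing time = 312 / 1.598 = 195.272 s.
Net downstream speed = 1.889 m/s.
Drift = 1.889 × 195.272 = 368.897 m (downstream).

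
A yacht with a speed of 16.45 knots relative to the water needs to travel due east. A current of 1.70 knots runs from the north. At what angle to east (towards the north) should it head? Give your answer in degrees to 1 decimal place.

5.9°

The current pushes perpendicular to the desired track; the heading must have a component into the current equal to 1.70 knots: 16.45 sin θ = 1.70.
sin θ = 0.1033, so θ = 5.932°.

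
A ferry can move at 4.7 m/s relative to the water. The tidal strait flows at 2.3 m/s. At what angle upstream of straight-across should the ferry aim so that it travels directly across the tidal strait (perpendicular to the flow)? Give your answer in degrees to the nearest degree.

To cancel the current, the upstream component of the ferry's velocity must equal the flow: 4.7 sin θ = 2.3.
sin θ = 2.3 / 4.7 = 0.4894.
θ = arcsin(0.4894) = 29.299°.

29°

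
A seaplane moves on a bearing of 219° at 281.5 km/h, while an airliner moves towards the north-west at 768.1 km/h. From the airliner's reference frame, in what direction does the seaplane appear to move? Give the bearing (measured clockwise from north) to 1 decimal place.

Taking east as x and north as y: seaplane velocity = (-177.154, -218.767) km/h; airliner velocity = (-543.129, 543.129) km/h.
Velocity of seaplane relative to airliner = (-177.154, -218.767) − (-543.129, 543.129) = (365.975, -761.895) km/h.
Bearing = atan2(365.98, -761.90) = 154.34° clockwise from north.

154.3°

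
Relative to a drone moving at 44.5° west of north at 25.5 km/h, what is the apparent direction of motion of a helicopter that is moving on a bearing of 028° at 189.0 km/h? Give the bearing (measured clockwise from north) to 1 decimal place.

Taking east as x and north as y: helicopter velocity = (88.730, 166.877) km/h; drone velocity = (-17.873, 18.188) km/h.
Velocity of helicopter relative to drone = (88.730, 166.877) − (-17.873, 18.188) = (106.603, 148.689) km/h.
Bearing = atan2(106.60, 148.69) = 35.64° clockwise from north.

035.6°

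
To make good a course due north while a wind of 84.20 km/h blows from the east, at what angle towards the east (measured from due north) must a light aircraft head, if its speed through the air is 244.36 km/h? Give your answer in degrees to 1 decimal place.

The wind pushes perpendicular to the desired track; the heading must have a component into the wind equal to 84.20 km/h: 244.36 sin θ = 84.20.
sin θ = 0.3446, so θ = 20.156°.

20.2°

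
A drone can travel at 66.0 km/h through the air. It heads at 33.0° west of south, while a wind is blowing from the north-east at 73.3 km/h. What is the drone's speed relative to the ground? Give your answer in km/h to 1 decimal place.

Taking east as x and north as y: velocity relative to the air = (-35.946, -55.352) km/h; the air relative to ground = (-51.831, -51.831) km/h.
Velocity relative to ground = (-35.946, -55.352) + (-51.831, -51.831) = (-87.777, -107.183) km/h.
Speed = |(-87.777, -107.183)| = 138.539 km/h.

138.5 km/h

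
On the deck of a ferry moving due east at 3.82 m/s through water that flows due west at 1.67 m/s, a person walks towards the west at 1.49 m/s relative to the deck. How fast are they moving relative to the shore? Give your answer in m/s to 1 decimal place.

In east/north components (m/s): person relative to ferry = (-1.490, 0.000); ferry relative to water = (3.820, 0.000); water relative to ground = (-1.670, 0.000).
Sum = (0.660, 0.000) m/s.
Speed = |(0.660, 0.000)| = 0.660 m/s.

0.7 m/s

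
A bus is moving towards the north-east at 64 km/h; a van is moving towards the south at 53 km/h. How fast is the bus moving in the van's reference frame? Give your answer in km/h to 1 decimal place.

108.2 km/h

Taking east as x and north as y: bus velocity = (45.255, 45.255) km/h; van velocity = (0.000, -53.000) km/h.
Velocity of bus relative to van = (45.255, 45.255) − (0.000, -53.000) = (45.255, 98.255) km/h.
Magnitude = |(45.255, 98.255)| = 108.176 km/h.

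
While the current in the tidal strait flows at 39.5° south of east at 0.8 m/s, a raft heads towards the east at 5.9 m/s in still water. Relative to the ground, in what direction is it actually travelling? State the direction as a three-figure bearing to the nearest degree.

Taking east as x and north as y: velocity relative to the water = (5.900, 0.000) m/s; the water relative to ground = (0.617, -0.509) m/s.
Velocity relative to ground = (5.900, 0.000) + (0.617, -0.509) = (6.517, -0.509) m/s.
Bearing = atan2(6.52, -0.51) = 94.46° clockwise from north.

094°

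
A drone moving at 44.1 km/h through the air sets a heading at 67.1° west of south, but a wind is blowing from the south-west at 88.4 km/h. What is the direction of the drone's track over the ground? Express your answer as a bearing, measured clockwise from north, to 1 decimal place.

Taking east as x and north as y: velocity relative to the air = (-40.624, -17.160) km/h; the air relative to ground = (62.508, 62.508) km/h.
Velocity relative to ground = (-40.624, -17.160) + (62.508, 62.508) = (21.884, 45.348) km/h.
Bearing = atan2(21.88, 45.35) = 25.76° clockwise from north.

025.8°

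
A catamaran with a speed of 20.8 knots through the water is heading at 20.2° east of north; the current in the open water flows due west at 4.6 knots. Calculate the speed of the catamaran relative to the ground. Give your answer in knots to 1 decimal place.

19.7 knots

Taking east as x and north as y: velocity relative to the water = (7.182, 19.521) knots; the water relative to ground = (-4.600, 0.000) knots.
Velocity relative to ground = (7.182, 19.521) + (-4.600, 0.000) = (2.582, 19.521) knots.
Speed = |(2.582, 19.521)| = 19.691 knots.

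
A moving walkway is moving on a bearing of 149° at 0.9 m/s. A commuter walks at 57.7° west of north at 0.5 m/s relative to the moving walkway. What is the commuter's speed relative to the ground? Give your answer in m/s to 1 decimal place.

Taking east as x and north as y: moving walkway velocity = (0.464, -0.771) m/s; commuter velocity relative to moving walkway = (-0.423, 0.267) m/s.
Velocity relative to ground = (0.464, -0.771) + (-0.423, 0.267) = (0.041, -0.504) m/s.
Speed = |(0.041, -0.504)| = 0.506 m/s.

0.5 m/s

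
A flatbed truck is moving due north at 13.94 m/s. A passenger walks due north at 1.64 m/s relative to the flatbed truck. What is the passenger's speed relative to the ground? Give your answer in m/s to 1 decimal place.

Taking east as x and north as y: flatbed truck velocity = (0.000, 13.940) m/s; passenger velocity relative to flatbed truck = (0.000, 1.640) m/s.
Velocity relative to ground = (0.000, 13.940) + (0.000, 1.640) = (0.000, 15.580) m/s.
Speed = |(0.000, 15.580)| = 15.580 m/s.

15.6 m/s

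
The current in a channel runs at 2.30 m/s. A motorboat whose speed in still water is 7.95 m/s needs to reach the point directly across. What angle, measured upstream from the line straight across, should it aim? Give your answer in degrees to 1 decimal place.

To cancel the current, the upstream component of the motorboat's velocity must equal the flow: 7.95 sin θ = 2.30.
sin θ = 2.30 / 7.95 = 0.2893.
θ = arcsin(0.2893) = 16.817°.

16.8°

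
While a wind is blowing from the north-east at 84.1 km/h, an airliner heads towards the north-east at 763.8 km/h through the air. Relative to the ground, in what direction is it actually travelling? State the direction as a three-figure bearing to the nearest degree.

045°

Taking east as x and north as y: velocity relative to the air = (540.088, 540.088) km/h; the air relative to ground = (-59.468, -59.468) km/h.
Velocity relative to ground = (540.088, 540.088) + (-59.468, -59.468) = (480.620, 480.620) km/h.
Bearing = atan2(480.62, 480.62) = 45.00° clockwise from north.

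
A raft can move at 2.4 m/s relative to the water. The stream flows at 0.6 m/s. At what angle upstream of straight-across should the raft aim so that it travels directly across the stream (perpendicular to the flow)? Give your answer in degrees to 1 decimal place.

To cancel the current, the upstream component of the raft's velocity must equal the flow: 2.4 sin θ = 0.6.
sin θ = 0.6 / 2.4 = 0.2500.
θ = arcsin(0.2500) = 14.478°.

14.5°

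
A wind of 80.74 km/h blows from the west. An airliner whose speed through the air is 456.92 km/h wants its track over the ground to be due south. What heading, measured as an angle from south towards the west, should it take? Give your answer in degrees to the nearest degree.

10°

The wind pushes perpendicular to the desired track; the heading must have a component into the wind equal to 80.74 km/h: 456.92 sin θ = 80.74.
sin θ = 0.1767, so θ = 10.178°.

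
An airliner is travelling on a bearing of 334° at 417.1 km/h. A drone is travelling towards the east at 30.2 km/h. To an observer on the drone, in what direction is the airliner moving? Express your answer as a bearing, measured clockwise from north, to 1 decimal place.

Taking east as x and north as y: airliner velocity = (-182.845, 374.887) km/h; drone velocity = (30.200, 0.000) km/h.
Velocity of airliner relative to drone = (-182.845, 374.887) − (30.200, 0.000) = (-213.045, 374.887) km/h.
Bearing = atan2(-213.04, 374.89) = 330.39° clockwise from north.

330.4°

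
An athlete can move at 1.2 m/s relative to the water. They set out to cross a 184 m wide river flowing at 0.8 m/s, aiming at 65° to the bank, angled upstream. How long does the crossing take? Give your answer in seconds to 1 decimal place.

The component of the athlete's velocity perpendicular to the bank is 1.2 × sin 65° = 1.088 m/s.
The current is parallel to the bank, so it does not affect the crossing time.
Time = 184 / 1.088 = 169.185 s.

169.2 s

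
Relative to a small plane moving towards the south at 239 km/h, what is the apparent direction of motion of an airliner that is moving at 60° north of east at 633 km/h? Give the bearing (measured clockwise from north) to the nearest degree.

Taking east as x and north as y: airliner velocity = (316.500, 548.194) km/h; small plane velocity = (0.000, -239.000) km/h.
Velocity of airliner relative to small plane = (316.500, 548.194) − (0.000, -239.000) = (316.500, 787.194) km/h.
Bearing = atan2(316.50, 787.19) = 21.90° clockwise from north.

022°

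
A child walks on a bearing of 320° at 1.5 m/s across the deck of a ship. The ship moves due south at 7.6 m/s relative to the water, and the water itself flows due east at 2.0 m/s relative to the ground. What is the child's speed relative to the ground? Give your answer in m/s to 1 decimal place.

In east/north components (m/s): child relative to ship = (-0.964, 1.149); ship relative to water = (0.000, -7.600); water relative to ground = (2.000, 0.000).
Sum = (1.036, -6.451) m/s.
Speed = |(1.036, -6.451)| = 6.534 m/s.

6.5 m/s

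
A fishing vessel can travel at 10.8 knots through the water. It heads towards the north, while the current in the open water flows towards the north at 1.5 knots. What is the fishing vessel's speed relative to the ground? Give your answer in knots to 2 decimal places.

Taking east as x and north as y: velocity relative to the water = (0.000, 10.800) knots; the water relative to ground = (0.000, 1.500) knots.
Velocity relative to ground = (0.000, 10.800) + (0.000, 1.500) = (0.000, 12.300) knots.
Speed = |(0.000, 12.300)| = 12.300 knots.

12.30 knots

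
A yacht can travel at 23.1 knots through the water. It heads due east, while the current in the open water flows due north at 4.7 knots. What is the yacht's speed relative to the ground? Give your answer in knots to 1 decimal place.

Taking east as x and north as y: velocity relative to the water = (23.100, 0.000) knots; the water relative to ground = (0.000, 4.700) knots.
Velocity relative to ground = (23.100, 0.000) + (0.000, 4.700) = (23.100, 4.700) knots.
Speed = |(23.100, 4.700)| = 23.573 knots.

23.6 knots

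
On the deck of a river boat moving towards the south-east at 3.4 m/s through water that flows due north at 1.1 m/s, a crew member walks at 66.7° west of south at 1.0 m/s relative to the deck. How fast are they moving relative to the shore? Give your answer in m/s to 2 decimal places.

2.26 m/s

In east/north components (m/s): crew member relative to river boat = (-0.918, -0.396); river boat relative to water = (2.404, -2.404); water relative to ground = (0.000, 1.100).
Sum = (1.486, -1.700) m/s.
Speed = |(1.486, -1.700)| = 2.258 m/s.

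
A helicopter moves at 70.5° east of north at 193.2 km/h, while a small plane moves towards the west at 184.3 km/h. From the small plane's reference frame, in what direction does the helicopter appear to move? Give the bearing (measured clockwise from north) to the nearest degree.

080°

Taking east as x and north as y: helicopter velocity = (182.118, 64.491) km/h; small plane velocity = (-184.300, 0.000) km/h.
Velocity of helicopter relative to small plane = (182.118, 64.491) − (-184.300, 0.000) = (366.418, 64.491) km/h.
Bearing = atan2(366.42, 64.49) = 80.02° clockwise from north.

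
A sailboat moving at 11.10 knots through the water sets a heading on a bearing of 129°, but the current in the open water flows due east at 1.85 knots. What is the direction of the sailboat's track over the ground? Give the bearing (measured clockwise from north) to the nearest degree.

124°

Taking east as x and north as y: velocity relative to the water = (8.626, -6.985) knots; the water relative to ground = (1.850, 0.000) knots.
Velocity relative to ground = (8.626, -6.985) + (1.850, 0.000) = (10.476, -6.985) knots.
Bearing = atan2(10.48, -6.99) = 123.69° clockwise from north.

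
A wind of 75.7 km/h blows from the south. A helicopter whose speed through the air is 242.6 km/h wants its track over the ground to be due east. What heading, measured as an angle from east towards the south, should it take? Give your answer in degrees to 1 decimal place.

18.2°

The wind pushes perpendicular to the desired track; the heading must have a component into the wind equal to 75.7 km/h: 242.6 sin θ = 75.7.
sin θ = 0.3120, so θ = 18.182°.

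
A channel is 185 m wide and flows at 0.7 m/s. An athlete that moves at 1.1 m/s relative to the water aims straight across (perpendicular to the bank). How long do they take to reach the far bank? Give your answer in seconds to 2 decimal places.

The component of the athlete's velocity perpendicular to the bank is 1.1 m/s.
The current is parallel to the bank, so it does not affect the crossing time.
Time = 185 / 1.100 = 168.182 s.

168.18 s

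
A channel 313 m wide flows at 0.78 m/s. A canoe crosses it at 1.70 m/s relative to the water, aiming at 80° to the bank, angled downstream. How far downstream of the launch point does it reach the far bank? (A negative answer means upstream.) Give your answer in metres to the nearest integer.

201 m

Perpendicular speed = 1.674 m/s; crossing time = 313 / 1.674 = 186.958 s.
Net downstream speed = 1.075 m/s.
Drift = 1.075 × 186.958 = 201.018 m (downstream).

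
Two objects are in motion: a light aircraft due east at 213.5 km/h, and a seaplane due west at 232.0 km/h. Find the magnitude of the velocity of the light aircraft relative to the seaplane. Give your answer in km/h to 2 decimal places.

445.50 km/h

Taking east as x and north as y: light aircraft velocity = (213.500, 0.000) km/h; seaplane velocity = (-232.000, 0.000) km/h.
Velocity of light aircraft relative to seaplane = (213.500, 0.000) − (-232.000, 0.000) = (445.500, 0.000) km/h.
Magnitude = |(445.500, 0.000)| = 445.500 km/h.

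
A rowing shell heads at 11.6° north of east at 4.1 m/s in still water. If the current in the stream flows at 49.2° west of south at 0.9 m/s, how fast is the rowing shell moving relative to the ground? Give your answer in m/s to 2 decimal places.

Taking east as x and north as y: velocity relative to the water = (4.016, 0.824) m/s; the water relative to ground = (-0.681, -0.588) m/s.
Velocity relative to ground = (4.016, 0.824) + (-0.681, -0.588) = (3.335, 0.236) m/s.
Speed = |(3.335, 0.236)| = 3.343 m/s.

3.34 m/s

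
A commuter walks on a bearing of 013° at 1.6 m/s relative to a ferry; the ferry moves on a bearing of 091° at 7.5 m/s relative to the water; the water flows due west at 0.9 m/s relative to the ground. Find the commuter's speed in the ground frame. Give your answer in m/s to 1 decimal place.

7.1 m/s

In east/north components (m/s): commuter relative to ferry = (0.360, 1.559); ferry relative to water = (7.499, -0.131); water relative to ground = (-0.900, 0.000).
Sum = (6.959, 1.428) m/s.
Speed = |(6.959, 1.428)| = 7.104 m/s.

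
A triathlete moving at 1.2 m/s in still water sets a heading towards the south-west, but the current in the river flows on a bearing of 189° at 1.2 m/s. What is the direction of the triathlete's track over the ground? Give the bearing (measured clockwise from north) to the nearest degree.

Taking east as x and north as y: velocity relative to the water = (-0.849, -0.849) m/s; the water relative to ground = (-0.188, -1.185) m/s.
Velocity relative to ground = (-0.849, -0.849) + (-0.188, -1.185) = (-1.036, -2.034) m/s.
Bearing = atan2(-1.04, -2.03) = 207.00° clockwise from north.

207°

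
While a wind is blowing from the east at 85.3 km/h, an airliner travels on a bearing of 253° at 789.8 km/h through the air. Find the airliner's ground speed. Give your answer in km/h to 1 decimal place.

871.7 km/h

Taking east as x and north as y: velocity relative to the air = (-755.289, -230.915) km/h; the air relative to ground = (-85.300, 0.000) km/h.
Velocity relative to ground = (-755.289, -230.915) + (-85.300, 0.000) = (-840.589, -230.915) km/h.
Speed = |(-840.589, -230.915)| = 871.730 km/h.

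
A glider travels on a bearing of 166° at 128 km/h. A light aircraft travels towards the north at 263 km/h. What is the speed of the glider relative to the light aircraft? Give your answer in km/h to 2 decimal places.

388.43 km/h

Taking east as x and north as y: glider velocity = (30.966, -124.198) km/h; light aircraft velocity = (0.000, 263.000) km/h.
Velocity of glider relative to light aircraft = (30.966, -124.198) − (0.000, 263.000) = (30.966, -387.198) km/h.
Magnitude = |(30.966, -387.198)| = 388.434 km/h.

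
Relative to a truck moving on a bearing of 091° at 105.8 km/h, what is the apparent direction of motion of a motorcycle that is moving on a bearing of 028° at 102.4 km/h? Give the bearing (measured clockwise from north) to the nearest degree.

Taking east as x and north as y: motorcycle velocity = (48.074, 90.414) km/h; truck velocity = (105.784, -1.846) km/h.
Velocity of motorcycle relative to truck = (48.074, 90.414) − (105.784, -1.846) = (-57.710, 92.260) km/h.
Bearing = atan2(-57.71, 92.26) = 327.97° clockwise from north.

328°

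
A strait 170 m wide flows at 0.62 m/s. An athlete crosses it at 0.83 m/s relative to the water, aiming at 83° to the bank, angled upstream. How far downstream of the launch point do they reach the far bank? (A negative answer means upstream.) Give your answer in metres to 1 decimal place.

Perpendicular speed = 0.824 m/s; crossing time = 170 / 0.824 = 206.357 s.
Net downstream speed = 0.519 m/s.
Drift = 0.519 × 206.357 = 107.068 m (downstream).

107.1 m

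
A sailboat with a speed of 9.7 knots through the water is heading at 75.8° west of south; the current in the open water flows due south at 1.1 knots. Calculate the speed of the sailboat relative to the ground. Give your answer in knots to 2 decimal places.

10.03 knots

Taking east as x and north as y: velocity relative to the water = (-9.404, -2.379) knots; the water relative to ground = (0.000, -1.100) knots.
Velocity relative to ground = (-9.404, -2.379) + (0.000, -1.100) = (-9.404, -3.479) knots.
Speed = |(-9.404, -3.479)| = 10.027 knots.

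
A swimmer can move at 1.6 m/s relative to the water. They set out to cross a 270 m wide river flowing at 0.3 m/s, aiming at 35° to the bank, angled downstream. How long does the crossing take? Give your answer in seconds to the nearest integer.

294 s

The component of the swimmer's velocity perpendicular to the bank is 1.6 × sin 35° = 0.918 m/s.
The current is parallel to the bank, so it does not affect the crossing time.
Time = 270 / 0.918 = 294.207 s.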